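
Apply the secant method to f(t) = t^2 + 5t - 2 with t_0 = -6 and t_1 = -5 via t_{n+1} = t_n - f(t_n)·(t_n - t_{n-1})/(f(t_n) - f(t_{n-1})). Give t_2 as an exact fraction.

f(-6) = 4, f(-5) = -2. t_2 = (-5) - (-2)·((-5) - (-6))/((-2) - 4) = -16/3.

-16/3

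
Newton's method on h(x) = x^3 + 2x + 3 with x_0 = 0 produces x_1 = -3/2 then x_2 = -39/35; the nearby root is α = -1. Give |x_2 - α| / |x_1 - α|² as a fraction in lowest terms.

x_1 - α = -3/2 - (-1) = -3/2 + 1 = -1/2, so |x_1 - α| = 1/2.
x_2 - α = -39/35 - (-1) = -39/35 + 1 = -4/35, so |x_2 - α| = 4/35.
|x_1 - α|² = 1/4.
Ratio = (4/35) / (1/4) = 16/35.

16/35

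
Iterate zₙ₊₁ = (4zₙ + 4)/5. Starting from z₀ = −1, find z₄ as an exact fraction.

z₁ = (4·(−1) + 4)/5 = 0.
z₂ = (4·0 + 4)/5 = 4/5.
z₃ = (4·(4/5) + 4)/5 = 36/25.
z₄ = (4·(36/25) + 4)/5 = 244/125.

244/125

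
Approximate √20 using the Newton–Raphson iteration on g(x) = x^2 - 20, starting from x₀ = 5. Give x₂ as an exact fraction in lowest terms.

g'(x) = 2x.
g(5) = 5, g'(5) = 10, so x₁ = 5 - 5/10 = 9/2.
g(9/2) = 1/4, g'(9/2) = 9, so x₂ = (9/2) - (1/4)/9 = 161/36.

161/36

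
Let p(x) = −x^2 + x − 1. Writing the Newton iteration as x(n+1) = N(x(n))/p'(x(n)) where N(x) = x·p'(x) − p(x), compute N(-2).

−3

p'(x) = −2x + 1.
N(x) = x·p'(x) − p(x) = x·(−2x + 1) − (−x^2 + x − 1) = −x^2 + 1.
N(-2) = −3.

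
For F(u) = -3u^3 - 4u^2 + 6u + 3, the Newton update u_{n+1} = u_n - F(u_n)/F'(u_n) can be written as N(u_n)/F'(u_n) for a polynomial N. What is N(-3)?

123

F'(u) = -9u^2 - 8u + 6.
N(u) = u·F'(u) - F(u) = u·(-9u^2 - 8u + 6) - (-3u^3 - 4u^2 + 6u + 3) = -6u^3 - 4u^2 - 3.
N(-3) = 123.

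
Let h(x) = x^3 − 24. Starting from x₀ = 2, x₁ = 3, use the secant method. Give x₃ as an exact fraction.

8882/3081

h(2) = −16, h(3) = 3. x₂ = 3 − 3·(3 − 2)/(3 − (−16)) = 54/19.
h(3) = 3, h(54/19) = −7152/6859. x₃ = (54/19) − (−7152/6859)·((54/19) − 3)/((−7152/6859) − 3) = 8882/3081.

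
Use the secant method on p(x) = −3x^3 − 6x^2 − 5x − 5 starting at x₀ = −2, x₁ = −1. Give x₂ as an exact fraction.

p(−2) = 5, p(−1) = −3. x₂ = (−1) − (−3)·((−1) − (−2))/((−3) − 5) = −11/8.

−11/8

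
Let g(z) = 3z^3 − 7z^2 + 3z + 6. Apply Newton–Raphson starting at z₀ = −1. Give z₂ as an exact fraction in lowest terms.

g'(z) = 9z^2 − 14z + 3.
g(−1) = −7, g'(−1) = 26, so z₁ = (−1) − (−7)/26 = −19/26.
g(−19/26) = −19355/17576, g'(−19/26) = 12193/676, so z₂ = (−19/26) − (−19355/17576)/(12193/676) = −106156/158509.

−106156/158509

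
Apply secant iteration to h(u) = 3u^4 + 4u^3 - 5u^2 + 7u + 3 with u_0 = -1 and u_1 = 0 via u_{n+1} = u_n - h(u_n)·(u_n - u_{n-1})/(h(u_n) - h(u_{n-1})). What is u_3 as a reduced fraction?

-6591/18301

h(-1) = -10, h(0) = 3. u_2 = 0 - 3·(0 - (-1))/(3 - (-10)) = -3/13.
h(0) = 3, h(-3/13) = 30780/28561. u_3 = (-3/13) - (30780/28561)·((-3/13) - 0)/((30780/28561) - 3) = -6591/18301.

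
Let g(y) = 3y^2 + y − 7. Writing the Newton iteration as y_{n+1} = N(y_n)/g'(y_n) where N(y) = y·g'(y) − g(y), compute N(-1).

10

g'(y) = 6y + 1.
N(y) = y·g'(y) − g(y) = y·(6y + 1) − (3y^2 + y − 7) = 3y^2 + 7.
N(-1) = 10.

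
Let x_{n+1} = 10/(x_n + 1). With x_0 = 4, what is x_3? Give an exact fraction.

x_1 = 10/(4 + 1) = 2.
x_2 = 10/(2 + 1) = 10/3.
x_3 = 10/(10/3 + 1) = 30/13.

30/13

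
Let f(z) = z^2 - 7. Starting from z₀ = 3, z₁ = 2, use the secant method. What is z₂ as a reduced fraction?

f(3) = 2, f(2) = -3. z₂ = 2 - (-3)·(2 - 3)/((-3) - 2) = 13/5.

13/5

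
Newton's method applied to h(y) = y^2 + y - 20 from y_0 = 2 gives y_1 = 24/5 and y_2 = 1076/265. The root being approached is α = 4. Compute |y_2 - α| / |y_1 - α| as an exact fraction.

4/53

y_1 - α = 24/5 - 4 = 4/5, so |y_1 - α| = 4/5.
y_2 - α = 1076/265 - 4 = 16/265, so |y_2 - α| = 16/265.
Ratio = (16/265) / (4/5) = 4/53.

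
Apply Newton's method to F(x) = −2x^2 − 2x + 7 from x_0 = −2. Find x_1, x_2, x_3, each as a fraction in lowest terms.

x_1 = −5/2, x_2 = −39/16, x_3 = −2417/992

F'(x) = −4x − 2.
F(−2) = 3, F'(−2) = 6, so x_1 = (−2) − 3/6 = −5/2.
F(−5/2) = −1/2, F'(−5/2) = 8, so x_2 = (−5/2) − (−1/2)/8 = −39/16.
F(−39/16) = −1/128, F'(−39/16) = 31/4, so x_3 = (−39/16) − (−1/128)/(31/4) = −2417/992.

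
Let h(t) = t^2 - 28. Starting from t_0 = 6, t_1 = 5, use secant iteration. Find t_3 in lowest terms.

h(6) = 8, h(5) = -3. t_2 = 5 - (-3)·(5 - 6)/((-3) - 8) = 58/11.
h(5) = -3, h(58/11) = -24/121. t_3 = (58/11) - (-24/121)·((58/11) - 5)/((-24/121) - (-3)) = 598/113.

598/113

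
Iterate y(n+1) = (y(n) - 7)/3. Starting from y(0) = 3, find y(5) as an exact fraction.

-844/243

y(1) = (3 - 7)/3 = -4/3.
y(2) = ((-4/3) - 7)/3 = -25/9.
y(3) = ((-25/9) - 7)/3 = -88/27.
y(4) = ((-88/27) - 7)/3 = -277/81.
y(5) = ((-277/81) - 7)/3 = -844/243.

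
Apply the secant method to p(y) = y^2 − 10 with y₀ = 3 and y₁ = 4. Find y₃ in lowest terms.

79/25

p(3) = −1, p(4) = 6. y₂ = 4 − 6·(4 − 3)/(6 − (−1)) = 22/7.
p(4) = 6, p(22/7) = −6/49. y₃ = (22/7) − (−6/49)·((22/7) − 4)/((−6/49) − 6) = 79/25.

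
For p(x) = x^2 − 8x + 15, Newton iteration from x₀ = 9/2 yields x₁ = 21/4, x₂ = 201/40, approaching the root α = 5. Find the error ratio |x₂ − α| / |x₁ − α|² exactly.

x₁ − α = 21/4 − 5 = 1/4, so |x₁ − α| = 1/4.
x₂ − α = 201/40 − 5 = 1/40, so |x₂ − α| = 1/40.
|x₁ − α|² = 1/16.
Ratio = (1/40) / (1/16) = 2/5.

2/5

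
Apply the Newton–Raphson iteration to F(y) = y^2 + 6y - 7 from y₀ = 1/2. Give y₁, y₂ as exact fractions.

y₁ = 29/28, y₂ = 6329/6328

F'(y) = 2y + 6.
F(1/2) = -15/4, F'(1/2) = 7, so y₁ = (1/2) - (-15/4)/7 = 29/28.
F(29/28) = 225/784, F'(29/28) = 113/14, so y₂ = (29/28) - (225/784)/(113/14) = 6329/6328.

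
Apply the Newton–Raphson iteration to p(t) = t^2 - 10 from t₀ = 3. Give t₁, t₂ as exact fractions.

t₁ = 19/6, t₂ = 721/228

p'(t) = 2t.
p(3) = -1, p'(3) = 6, so t₁ = 3 - (-1)/6 = 19/6.
p(19/6) = 1/36, p'(19/6) = 19/3, so t₂ = (19/6) - (1/36)/(19/3) = 721/228.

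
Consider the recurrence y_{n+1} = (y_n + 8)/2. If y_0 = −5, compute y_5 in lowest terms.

y_1 = ((−5) + 8)/2 = 3/2.
y_2 = ((3/2) + 8)/2 = 19/4.
y_3 = ((19/4) + 8)/2 = 51/8.
y_4 = ((51/8) + 8)/2 = 115/16.
y_5 = ((115/16) + 8)/2 = 243/32.

243/32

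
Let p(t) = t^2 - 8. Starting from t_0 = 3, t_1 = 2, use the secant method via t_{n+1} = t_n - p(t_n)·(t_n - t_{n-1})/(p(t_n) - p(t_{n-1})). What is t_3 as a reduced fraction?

17/6

p(3) = 1, p(2) = -4. t_2 = 2 - (-4)·(2 - 3)/((-4) - 1) = 14/5.
p(2) = -4, p(14/5) = -4/25. t_3 = (14/5) - (-4/25)·((14/5) - 2)/((-4/25) - (-4)) = 17/6.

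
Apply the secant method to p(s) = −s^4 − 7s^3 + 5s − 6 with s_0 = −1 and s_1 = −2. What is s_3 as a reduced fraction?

p(−1) = −5, p(−2) = 24. s_2 = (−2) − 24·((−2) − (−1))/(24 − (−5)) = −34/29.
p(−2) = 24, p(−34/29) = −1747440/707281. s_3 = (−34/29) − (−1747440/707281)·((−34/29) − (−2))/((−1747440/707281) − 24) = −974846/780091.

−974846/780091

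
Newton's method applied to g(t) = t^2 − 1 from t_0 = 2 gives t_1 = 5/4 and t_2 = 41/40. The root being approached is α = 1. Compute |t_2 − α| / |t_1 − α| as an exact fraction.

1/10

t_1 − α = 5/4 − 1 = 1/4, so |t_1 − α| = 1/4.
t_2 − α = 41/40 − 1 = 1/40, so |t_2 − α| = 1/40.
Ratio = (1/40) / (1/4) = 1/10.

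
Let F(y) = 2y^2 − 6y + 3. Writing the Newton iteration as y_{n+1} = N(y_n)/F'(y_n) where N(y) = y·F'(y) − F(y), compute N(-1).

−1

F'(y) = 4y − 6.
N(y) = y·F'(y) − F(y) = y·(4y − 6) − (2y^2 − 6y + 3) = 2y^2 − 3.
N(-1) = −1.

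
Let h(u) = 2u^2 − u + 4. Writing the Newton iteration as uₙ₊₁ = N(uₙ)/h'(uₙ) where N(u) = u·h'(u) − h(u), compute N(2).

4

h'(u) = 4u − 1.
N(u) = u·h'(u) − h(u) = u·(4u − 1) − (2u^2 − u + 4) = 2u^2 − 4.
N(2) = 4.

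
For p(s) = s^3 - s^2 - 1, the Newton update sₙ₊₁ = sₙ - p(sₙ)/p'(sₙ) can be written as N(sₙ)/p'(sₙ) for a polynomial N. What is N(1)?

2

p'(s) = 3s^2 - 2s.
N(s) = s·p'(s) - p(s) = s·(3s^2 - 2s) - (s^3 - s^2 - 1) = 2s^3 - s^2 + 1.
N(1) = 2.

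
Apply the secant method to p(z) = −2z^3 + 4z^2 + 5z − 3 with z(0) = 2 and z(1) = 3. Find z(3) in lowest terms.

8601/3205

p(2) = 7, p(3) = −6. z(2) = 3 − (−6)·(3 − 2)/((−6) − 7) = 33/13.
p(3) = −6, p(33/13) = 6048/2197. z(3) = (33/13) − (6048/2197)·((33/13) − 3)/((6048/2197) − (−6)) = 8601/3205.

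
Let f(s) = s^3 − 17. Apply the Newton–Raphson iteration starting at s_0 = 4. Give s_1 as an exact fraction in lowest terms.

f'(s) = 3s^2.
f(4) = 47, f'(4) = 48, so s_1 = 4 − 47/48 = 145/48.

145/48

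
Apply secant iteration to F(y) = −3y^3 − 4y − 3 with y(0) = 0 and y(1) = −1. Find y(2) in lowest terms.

F(0) = −3, F(−1) = 4. y(2) = (−1) − 4·((−1) − 0)/(4 − (−3)) = −3/7.

−3/7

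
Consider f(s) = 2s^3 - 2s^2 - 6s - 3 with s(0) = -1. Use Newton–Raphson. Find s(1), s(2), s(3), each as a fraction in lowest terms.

s(1) = -3/4, s(2) = 1/2, s(3) = -6/13

f'(s) = 6s^2 - 4s - 6.
f(-1) = -1, f'(-1) = 4, so s(1) = (-1) - (-1)/4 = -3/4.
f(-3/4) = -15/32, f'(-3/4) = 3/8, so s(2) = (-3/4) - (-15/32)/(3/8) = 1/2.
f(1/2) = -25/4, f'(1/2) = -13/2, so s(3) = (1/2) - (-25/4)/(-13/2) = -6/13.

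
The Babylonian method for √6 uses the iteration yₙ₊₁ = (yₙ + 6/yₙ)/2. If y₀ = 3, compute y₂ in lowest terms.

49/20

y₁ = (3 + 6/3)/2 = 5/2.
y₂ = (5/2 + 6/(5/2))/2 = 49/20.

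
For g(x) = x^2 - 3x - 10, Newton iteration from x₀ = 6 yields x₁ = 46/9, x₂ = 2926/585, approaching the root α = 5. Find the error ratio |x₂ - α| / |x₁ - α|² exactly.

9/65

x₁ - α = 46/9 - 5 = 1/9, so |x₁ - α| = 1/9.
x₂ - α = 2926/585 - 5 = 1/585, so |x₂ - α| = 1/585.
|x₁ - α|² = 1/81.
Ratio = (1/585) / (1/81) = 9/65.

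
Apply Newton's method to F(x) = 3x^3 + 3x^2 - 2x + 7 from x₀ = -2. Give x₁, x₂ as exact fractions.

x₁ = -43/22, x₂ = -214772/109967

F'(x) = 9x^2 + 6x - 2.
F(-2) = -1, F'(-2) = 22, so x₁ = (-2) - (-1)/22 = -43/22.
F(-43/22) = -327/10648, F'(-43/22) = 9997/484, so x₂ = (-43/22) - (-327/10648)/(9997/484) = -214772/109967.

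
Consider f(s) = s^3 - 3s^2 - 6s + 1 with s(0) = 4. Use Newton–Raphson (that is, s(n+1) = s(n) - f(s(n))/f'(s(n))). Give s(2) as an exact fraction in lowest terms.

321616/74223

f'(s) = 3s^2 - 6s - 6.
f(4) = -7, f'(4) = 18, so s(1) = 4 - (-7)/18 = 79/18.
f(79/18) = 8281/5832, f'(79/18) = 2749/108, so s(2) = (79/18) - (8281/5832)/(2749/108) = 321616/74223.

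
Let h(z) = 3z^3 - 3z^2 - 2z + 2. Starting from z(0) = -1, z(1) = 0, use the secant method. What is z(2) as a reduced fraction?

h(-1) = -2, h(0) = 2. z(2) = 0 - 2·(0 - (-1))/(2 - (-2)) = -1/2.

-1/2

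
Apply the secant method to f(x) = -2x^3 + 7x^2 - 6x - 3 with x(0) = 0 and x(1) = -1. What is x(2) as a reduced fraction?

f(0) = -3, f(-1) = 12. x(2) = (-1) - 12·((-1) - 0)/(12 - (-3)) = -1/5.

-1/5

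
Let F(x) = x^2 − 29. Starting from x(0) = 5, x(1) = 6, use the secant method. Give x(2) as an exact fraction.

59/11

F(5) = −4, F(6) = 7. x(2) = 6 − 7·(6 − 5)/(7 − (−4)) = 59/11.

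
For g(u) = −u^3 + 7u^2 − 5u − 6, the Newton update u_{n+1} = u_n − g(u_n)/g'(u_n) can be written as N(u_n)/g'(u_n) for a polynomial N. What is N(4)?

g'(u) = −3u^2 + 14u − 5.
N(u) = u·g'(u) − g(u) = u·(−3u^2 + 14u − 5) − (−u^3 + 7u^2 − 5u − 6) = −2u^3 + 7u^2 + 6.
N(4) = −10.

−10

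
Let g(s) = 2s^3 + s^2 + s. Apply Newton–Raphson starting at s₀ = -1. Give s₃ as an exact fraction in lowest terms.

-81/37835

g'(s) = 6s^2 + 2s + 1.
g(-1) = -2, g'(-1) = 5, so s₁ = (-1) - (-2)/5 = -3/5.
g(-3/5) = -84/125, g'(-3/5) = 49/25, so s₂ = (-3/5) - (-84/125)/(49/25) = -9/35.
g(-9/35) = -9648/42875, g'(-9/35) = 1081/1225, so s₃ = (-9/35) - (-9648/42875)/(1081/1225) = -81/37835.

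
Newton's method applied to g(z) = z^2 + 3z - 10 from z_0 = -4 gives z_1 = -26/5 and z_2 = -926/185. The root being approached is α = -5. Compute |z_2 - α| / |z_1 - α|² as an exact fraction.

5/37

z_1 - α = -26/5 - (-5) = -26/5 + 5 = -1/5, so |z_1 - α| = 1/5.
z_2 - α = -926/185 - (-5) = -926/185 + 5 = -1/185, so |z_2 - α| = 1/185.
|z_1 - α|² = 1/25.
Ratio = (1/185) / (1/25) = 5/37.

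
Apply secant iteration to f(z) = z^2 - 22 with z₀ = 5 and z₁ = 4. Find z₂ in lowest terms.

14/3

f(5) = 3, f(4) = -6. z₂ = 4 - (-6)·(4 - 5)/((-6) - 3) = 14/3.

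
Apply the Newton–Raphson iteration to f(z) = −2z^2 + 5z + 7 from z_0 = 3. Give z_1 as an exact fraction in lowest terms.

25/7

f'(z) = −4z + 5.
f(3) = 4, f'(3) = −7, so z_1 = 3 − 4/(−7) = 25/7.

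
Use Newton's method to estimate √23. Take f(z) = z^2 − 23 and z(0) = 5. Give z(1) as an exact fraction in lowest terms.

24/5

f'(z) = 2z.
f(5) = 2, f'(5) = 10, so z(1) = 5 − 2/10 = 24/5.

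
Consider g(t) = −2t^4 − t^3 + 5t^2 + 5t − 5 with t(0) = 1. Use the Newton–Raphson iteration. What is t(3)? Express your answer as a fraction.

g'(t) = −8t^3 − 3t^2 + 10t + 5.
g(1) = 2, g'(1) = 4, so t(1) = 1 − 2/4 = 1/2.
g(1/2) = −3/2, g'(1/2) = 33/4, so t(2) = (1/2) − (−3/2)/(33/4) = 15/22.
g(15/22) = −230/14641, g'(15/22) = 41995/5324, so t(3) = (15/22) − (−230/14641)/(41995/5324) = 126353/184778.

126353/184778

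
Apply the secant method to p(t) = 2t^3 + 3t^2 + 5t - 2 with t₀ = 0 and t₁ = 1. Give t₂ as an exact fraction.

p(0) = -2, p(1) = 8. t₂ = 1 - 8·(1 - 0)/(8 - (-2)) = 1/5.

1/5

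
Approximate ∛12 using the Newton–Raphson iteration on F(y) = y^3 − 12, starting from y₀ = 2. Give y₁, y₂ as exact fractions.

F'(y) = 3y^2.
F(2) = −4, F'(2) = 12, so y₁ = 2 − (−4)/12 = 7/3.
F(7/3) = 19/27, F'(7/3) = 49/3, so y₂ = (7/3) − (19/27)/(49/3) = 1010/441.

y₁ = 7/3, y₂ = 1010/441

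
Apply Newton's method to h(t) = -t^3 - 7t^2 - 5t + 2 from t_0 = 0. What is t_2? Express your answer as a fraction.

406/1385

h'(t) = -3t^2 - 14t - 5.
h(0) = 2, h'(0) = -5, so t_1 = 0 - 2/(-5) = 2/5.
h(2/5) = -148/125, h'(2/5) = -277/25, so t_2 = (2/5) - (-148/125)/(-277/25) = 406/1385.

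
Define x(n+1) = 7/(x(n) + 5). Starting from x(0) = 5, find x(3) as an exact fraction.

x(1) = 7/(5 + 5) = 7/10.
x(2) = 7/(7/10 + 5) = 70/57.
x(3) = 7/(70/57 + 5) = 399/355.

399/355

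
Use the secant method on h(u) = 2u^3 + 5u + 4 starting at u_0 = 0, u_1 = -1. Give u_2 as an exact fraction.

-4/7

h(0) = 4, h(-1) = -3. u_2 = (-1) - (-3)·((-1) - 0)/((-3) - 4) = -4/7.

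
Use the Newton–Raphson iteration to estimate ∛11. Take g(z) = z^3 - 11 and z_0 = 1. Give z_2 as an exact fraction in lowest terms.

4691/1521

g'(z) = 3z^2.
g(1) = -10, g'(1) = 3, so z_1 = 1 - (-10)/3 = 13/3.
g(13/3) = 1900/27, g'(13/3) = 169/3, so z_2 = (13/3) - (1900/27)/(169/3) = 4691/1521.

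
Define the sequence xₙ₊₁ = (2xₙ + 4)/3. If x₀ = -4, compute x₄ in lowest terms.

196/81

x₁ = (2·(-4) + 4)/3 = -4/3.
x₂ = (2·(-4/3) + 4)/3 = 4/9.
x₃ = (2·(4/9) + 4)/3 = 44/27.
x₄ = (2·(44/27) + 4)/3 = 196/81.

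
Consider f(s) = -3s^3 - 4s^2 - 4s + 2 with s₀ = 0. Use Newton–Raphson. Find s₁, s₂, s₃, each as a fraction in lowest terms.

f'(s) = -9s^2 - 8s - 4.
f(0) = 2, f'(0) = -4, so s₁ = 0 - 2/(-4) = 1/2.
f(1/2) = -11/8, f'(1/2) = -41/4, so s₂ = (1/2) - (-11/8)/(-41/4) = 15/41.
f(15/41) = -10043/68921, f'(15/41) = -13669/1681, so s₃ = (15/41) - (-10043/68921)/(-13669/1681) = 194992/560429.

s₁ = 1/2, s₂ = 15/41, s₃ = 194992/560429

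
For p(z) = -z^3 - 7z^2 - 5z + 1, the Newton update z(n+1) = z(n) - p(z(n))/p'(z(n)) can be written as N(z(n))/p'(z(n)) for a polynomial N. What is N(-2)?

p'(z) = -3z^2 - 14z - 5.
N(z) = z·p'(z) - p(z) = z·(-3z^2 - 14z - 5) - (-z^3 - 7z^2 - 5z + 1) = -2z^3 - 7z^2 - 1.
N(-2) = -13.

-13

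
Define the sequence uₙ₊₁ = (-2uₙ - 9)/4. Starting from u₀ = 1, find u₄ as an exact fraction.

-43/32

u₁ = (-2·1 - 9)/4 = -11/4.
u₂ = (-2·(-11/4) - 9)/4 = -7/8.
u₃ = (-2·(-7/8) - 9)/4 = -29/16.
u₄ = (-2·(-29/16) - 9)/4 = -43/32.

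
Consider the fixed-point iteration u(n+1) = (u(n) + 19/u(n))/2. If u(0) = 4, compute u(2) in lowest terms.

2441/560

u(1) = (4 + 19/4)/2 = 35/8.
u(2) = (35/8 + 19/(35/8))/2 = 2441/560.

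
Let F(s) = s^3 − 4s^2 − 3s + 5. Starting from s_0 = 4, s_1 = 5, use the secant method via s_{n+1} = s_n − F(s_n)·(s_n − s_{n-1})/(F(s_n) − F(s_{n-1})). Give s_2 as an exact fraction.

95/22

F(4) = −7, F(5) = 15. s_2 = 5 − 15·(5 − 4)/(15 − (−7)) = 95/22.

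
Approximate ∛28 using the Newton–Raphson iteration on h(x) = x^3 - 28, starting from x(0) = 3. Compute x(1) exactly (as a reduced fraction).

h'(x) = 3x^2.
h(3) = -1, h'(3) = 27, so x(1) = 3 - (-1)/27 = 82/27.

82/27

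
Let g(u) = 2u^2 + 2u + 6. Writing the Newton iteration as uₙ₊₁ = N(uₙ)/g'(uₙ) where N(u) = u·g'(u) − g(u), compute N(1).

g'(u) = 4u + 2.
N(u) = u·g'(u) − g(u) = u·(4u + 2) − (2u^2 + 2u + 6) = 2u^2 − 6.
N(1) = −4.

−4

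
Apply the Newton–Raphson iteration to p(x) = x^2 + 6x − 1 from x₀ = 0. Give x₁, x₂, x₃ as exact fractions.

x₁ = 1/6, x₂ = 37/228, x₃ = 53353/328776

p'(x) = 2x + 6.
p(0) = −1, p'(0) = 6, so x₁ = 0 − (−1)/6 = 1/6.
p(1/6) = 1/36, p'(1/6) = 19/3, so x₂ = (1/6) − (1/36)/(19/3) = 37/228.
p(37/228) = 1/51984, p'(37/228) = 721/114, so x₃ = (37/228) − (1/51984)/(721/114) = 53353/328776.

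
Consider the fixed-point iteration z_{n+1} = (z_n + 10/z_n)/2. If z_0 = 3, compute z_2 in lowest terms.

z_1 = (3 + 10/3)/2 = 19/6.
z_2 = (19/6 + 10/(19/6))/2 = 721/228.

721/228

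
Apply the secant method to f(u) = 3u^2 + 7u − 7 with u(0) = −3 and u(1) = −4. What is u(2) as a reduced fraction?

f(−3) = −1, f(−4) = 13. u(2) = (−4) − 13·((−4) − (−3))/(13 − (−1)) = −43/14.

−43/14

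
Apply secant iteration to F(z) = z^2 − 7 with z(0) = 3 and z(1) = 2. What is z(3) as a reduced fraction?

F(3) = 2, F(2) = −3. z(2) = 2 − (−3)·(2 − 3)/((−3) − 2) = 13/5.
F(2) = −3, F(13/5) = −6/25. z(3) = (13/5) − (−6/25)·((13/5) − 2)/((−6/25) − (−3)) = 61/23.

61/23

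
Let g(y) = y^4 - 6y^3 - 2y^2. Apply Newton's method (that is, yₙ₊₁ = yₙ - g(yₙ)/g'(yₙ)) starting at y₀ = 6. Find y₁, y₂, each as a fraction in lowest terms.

y₁ = 51/8, y₂ = 141729/22432

g'(y) = 4y^3 - 18y^2 - 4y.
g(6) = -72, g'(6) = 192, so y₁ = 6 - (-72)/192 = 51/8.
g(51/8) = 65025/4096, g'(51/8) = 35751/128, so y₂ = (51/8) - (65025/4096)/(35751/128) = 141729/22432.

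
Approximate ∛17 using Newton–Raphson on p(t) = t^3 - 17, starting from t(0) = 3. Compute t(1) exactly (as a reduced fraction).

p'(t) = 3t^2.
p(3) = 10, p'(3) = 27, so t(1) = 3 - 10/27 = 71/27.

71/27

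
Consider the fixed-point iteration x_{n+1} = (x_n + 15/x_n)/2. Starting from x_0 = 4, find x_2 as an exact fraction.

x_1 = (4 + 15/4)/2 = 31/8.
x_2 = (31/8 + 15/(31/8))/2 = 1921/496.

1921/496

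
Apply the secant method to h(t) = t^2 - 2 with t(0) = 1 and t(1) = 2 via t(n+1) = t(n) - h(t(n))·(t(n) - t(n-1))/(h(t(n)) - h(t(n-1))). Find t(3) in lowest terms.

7/5

h(1) = -1, h(2) = 2. t(2) = 2 - 2·(2 - 1)/(2 - (-1)) = 4/3.
h(2) = 2, h(4/3) = -2/9. t(3) = (4/3) - (-2/9)·((4/3) - 2)/((-2/9) - 2) = 7/5.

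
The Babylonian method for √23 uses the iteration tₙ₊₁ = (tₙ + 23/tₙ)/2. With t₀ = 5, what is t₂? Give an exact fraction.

1151/240

t₁ = (5 + 23/5)/2 = 24/5.
t₂ = (24/5 + 23/(24/5))/2 = 1151/240.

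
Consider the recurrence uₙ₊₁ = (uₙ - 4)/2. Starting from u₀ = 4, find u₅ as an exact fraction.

u₁ = (4 - 4)/2 = 0.
u₂ = (0 - 4)/2 = -2.
u₃ = ((-2) - 4)/2 = -3.
u₄ = ((-3) - 4)/2 = -7/2.
u₅ = ((-7/2) - 4)/2 = -15/4.

-15/4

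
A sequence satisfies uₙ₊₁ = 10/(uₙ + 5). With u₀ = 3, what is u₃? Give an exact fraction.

50/33

u₁ = 10/(3 + 5) = 5/4.
u₂ = 10/(5/4 + 5) = 8/5.
u₃ = 10/(8/5 + 5) = 50/33.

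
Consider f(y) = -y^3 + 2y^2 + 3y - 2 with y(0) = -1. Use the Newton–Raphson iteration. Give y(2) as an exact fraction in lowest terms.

-53/39

f'(y) = -3y^2 + 4y + 3.
f(-1) = -2, f'(-1) = -4, so y(1) = (-1) - (-2)/(-4) = -3/2.
f(-3/2) = 11/8, f'(-3/2) = -39/4, so y(2) = (-3/2) - (11/8)/(-39/4) = -53/39.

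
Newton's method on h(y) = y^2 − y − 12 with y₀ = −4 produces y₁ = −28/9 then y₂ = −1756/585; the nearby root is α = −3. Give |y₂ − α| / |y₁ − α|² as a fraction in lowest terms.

9/65

y₁ − α = −28/9 − (−3) = −28/9 + 3 = −1/9, so |y₁ − α| = 1/9.
y₂ − α = −1756/585 − (−3) = −1756/585 + 3 = −1/585, so |y₂ − α| = 1/585.
|y₁ − α|² = 1/81.
Ratio = (1/585) / (1/81) = 9/65.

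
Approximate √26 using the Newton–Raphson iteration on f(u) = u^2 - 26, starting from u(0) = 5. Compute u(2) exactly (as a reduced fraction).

f'(u) = 2u.
f(5) = -1, f'(5) = 10, so u(1) = 5 - (-1)/10 = 51/10.
f(51/10) = 1/100, f'(51/10) = 51/5, so u(2) = (51/10) - (1/100)/(51/5) = 5201/1020.

5201/1020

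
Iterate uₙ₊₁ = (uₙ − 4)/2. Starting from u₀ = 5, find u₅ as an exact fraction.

−119/32

u₁ = (5 − 4)/2 = 1/2.
u₂ = ((1/2) − 4)/2 = −7/4.
u₃ = ((−7/4) − 4)/2 = −23/8.
u₄ = ((−23/8) − 4)/2 = −55/16.
u₅ = ((−55/16) − 4)/2 = −119/32.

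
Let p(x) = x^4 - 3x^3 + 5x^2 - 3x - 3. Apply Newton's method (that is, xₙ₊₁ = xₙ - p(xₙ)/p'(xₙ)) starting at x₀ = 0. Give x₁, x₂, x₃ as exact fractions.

p'(x) = 4x^3 - 9x^2 + 10x - 3.
p(0) = -3, p'(0) = -3, so x₁ = 0 - (-3)/(-3) = -1.
p(-1) = 9, p'(-1) = -26, so x₂ = (-1) - 9/(-26) = -17/26.
p(-17/26) = 969003/456976, p'(-17/26) = -127463/8788, so x₃ = (-17/26) - (969003/456976)/(-127463/8788) = -480677/946868.

x₁ = -1, x₂ = -17/26, x₃ = -480677/946868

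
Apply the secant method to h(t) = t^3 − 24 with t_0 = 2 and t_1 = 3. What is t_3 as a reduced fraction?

8882/3081

h(2) = −16, h(3) = 3. t_2 = 3 − 3·(3 − 2)/(3 − (−16)) = 54/19.
h(3) = 3, h(54/19) = −7152/6859. t_3 = (54/19) − (−7152/6859)·((54/19) − 3)/((−7152/6859) − 3) = 8882/3081.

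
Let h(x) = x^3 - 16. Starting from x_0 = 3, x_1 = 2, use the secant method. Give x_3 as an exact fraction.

h(3) = 11, h(2) = -8. x_2 = 2 - (-8)·(2 - 3)/((-8) - 11) = 46/19.
h(2) = -8, h(46/19) = -12408/6859. x_3 = (46/19) - (-12408/6859)·((46/19) - 2)/((-12408/6859) - (-8)) = 3376/1327.

3376/1327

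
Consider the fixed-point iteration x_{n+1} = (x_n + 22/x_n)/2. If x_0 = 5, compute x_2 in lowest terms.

4409/940

x_1 = (5 + 22/5)/2 = 47/10.
x_2 = (47/10 + 22/(47/10))/2 = 4409/940.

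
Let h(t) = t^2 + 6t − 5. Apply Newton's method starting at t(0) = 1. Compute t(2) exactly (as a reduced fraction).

89/120

h'(t) = 2t + 6.
h(1) = 2, h'(1) = 8, so t(1) = 1 − 2/8 = 3/4.
h(3/4) = 1/16, h'(3/4) = 15/2, so t(2) = (3/4) − (1/16)/(15/2) = 89/120.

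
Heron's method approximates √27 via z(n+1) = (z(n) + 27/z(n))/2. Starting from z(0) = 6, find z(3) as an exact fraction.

56451/10864

z(1) = (6 + 27/6)/2 = 21/4.
z(2) = (21/4 + 27/(21/4))/2 = 291/56.
z(3) = (291/56 + 27/(291/56))/2 = 56451/10864.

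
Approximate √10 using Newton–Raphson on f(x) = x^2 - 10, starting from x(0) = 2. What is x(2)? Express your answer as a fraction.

89/28

f'(x) = 2x.
f(2) = -6, f'(2) = 4, so x(1) = 2 - (-6)/4 = 7/2.
f(7/2) = 9/4, f'(7/2) = 7, so x(2) = (7/2) - (9/4)/7 = 89/28.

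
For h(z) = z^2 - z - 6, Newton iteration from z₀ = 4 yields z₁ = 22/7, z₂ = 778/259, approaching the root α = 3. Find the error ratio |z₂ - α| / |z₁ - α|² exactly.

7/37

z₁ - α = 22/7 - 3 = 1/7, so |z₁ - α| = 1/7.
z₂ - α = 778/259 - 3 = 1/259, so |z₂ - α| = 1/259.
|z₁ - α|² = 1/49.
Ratio = (1/259) / (1/49) = 7/37.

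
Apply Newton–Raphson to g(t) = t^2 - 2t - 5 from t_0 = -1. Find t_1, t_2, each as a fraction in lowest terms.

t_1 = -3/2, t_2 = -29/20

g'(t) = 2t - 2.
g(-1) = -2, g'(-1) = -4, so t_1 = (-1) - (-2)/(-4) = -3/2.
g(-3/2) = 1/4, g'(-3/2) = -5, so t_2 = (-3/2) - (1/4)/(-5) = -29/20.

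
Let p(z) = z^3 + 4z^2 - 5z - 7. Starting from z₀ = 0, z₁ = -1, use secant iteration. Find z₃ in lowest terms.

-567/631

p(0) = -7, p(-1) = 1. z₂ = (-1) - 1·((-1) - 0)/(1 - (-7)) = -7/8.
p(-1) = 1, p(-7/8) = -119/512. z₃ = (-7/8) - (-119/512)·((-7/8) - (-1))/((-119/512) - 1) = -567/631.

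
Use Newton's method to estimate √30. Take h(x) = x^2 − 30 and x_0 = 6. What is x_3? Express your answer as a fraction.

h'(x) = 2x.
h(6) = 6, h'(6) = 12, so x_1 = 6 − 6/12 = 11/2.
h(11/2) = 1/4, h'(11/2) = 11, so x_2 = (11/2) − (1/4)/11 = 241/44.
h(241/44) = 1/1936, h'(241/44) = 241/22, so x_3 = (241/44) − (1/1936)/(241/22) = 116161/21208.

116161/21208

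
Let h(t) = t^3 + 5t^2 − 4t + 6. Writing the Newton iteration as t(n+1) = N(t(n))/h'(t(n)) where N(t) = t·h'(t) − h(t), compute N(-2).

h'(t) = 3t^2 + 10t − 4.
N(t) = t·h'(t) − h(t) = t·(3t^2 + 10t − 4) − (t^3 + 5t^2 − 4t + 6) = 2t^3 + 5t^2 − 6.
N(-2) = −2.

−2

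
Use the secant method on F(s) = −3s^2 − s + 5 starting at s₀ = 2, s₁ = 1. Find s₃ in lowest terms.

83/73

F(2) = −9, F(1) = 1. s₂ = 1 − 1·(1 − 2)/(1 − (−9)) = 11/10.
F(1) = 1, F(11/10) = 27/100. s₃ = (11/10) − (27/100)·((11/10) − 1)/((27/100) − 1) = 83/73.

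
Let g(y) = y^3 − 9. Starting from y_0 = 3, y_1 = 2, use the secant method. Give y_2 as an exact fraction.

g(3) = 18, g(2) = −1. y_2 = 2 − (−1)·(2 − 3)/((−1) − 18) = 39/19.

39/19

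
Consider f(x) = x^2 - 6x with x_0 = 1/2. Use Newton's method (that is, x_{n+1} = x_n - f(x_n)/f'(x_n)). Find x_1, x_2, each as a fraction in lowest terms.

f'(x) = 2x - 6.
f(1/2) = -11/4, f'(1/2) = -5, so x_1 = (1/2) - (-11/4)/(-5) = -1/20.
f(-1/20) = 121/400, f'(-1/20) = -61/10, so x_2 = (-1/20) - (121/400)/(-61/10) = -1/2440.

x_1 = -1/20, x_2 = -1/2440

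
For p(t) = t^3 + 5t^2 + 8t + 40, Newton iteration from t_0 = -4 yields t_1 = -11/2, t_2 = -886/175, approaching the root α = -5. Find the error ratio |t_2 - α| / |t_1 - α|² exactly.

t_1 - α = -11/2 - (-5) = -11/2 + 5 = -1/2, so |t_1 - α| = 1/2.
t_2 - α = -886/175 - (-5) = -886/175 + 5 = -11/175, so |t_2 - α| = 11/175.
|t_1 - α|² = 1/4.
Ratio = (11/175) / (1/4) = 44/175.

44/175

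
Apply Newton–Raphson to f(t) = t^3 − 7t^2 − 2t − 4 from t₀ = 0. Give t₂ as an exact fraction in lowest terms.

−20/19

f'(t) = 3t^2 − 14t − 2.
f(0) = −4, f'(0) = −2, so t₁ = 0 − (−4)/(−2) = −2.
f(−2) = −36, f'(−2) = 38, so t₂ = (−2) − (−36)/38 = −20/19.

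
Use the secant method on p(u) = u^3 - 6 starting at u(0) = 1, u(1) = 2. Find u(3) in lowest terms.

459/254

p(1) = -5, p(2) = 2. u(2) = 2 - 2·(2 - 1)/(2 - (-5)) = 12/7.
p(2) = 2, p(12/7) = -330/343. u(3) = (12/7) - (-330/343)·((12/7) - 2)/((-330/343) - 2) = 459/254.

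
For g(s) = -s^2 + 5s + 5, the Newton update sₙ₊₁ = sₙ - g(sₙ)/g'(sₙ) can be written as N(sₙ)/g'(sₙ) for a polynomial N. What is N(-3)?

-14

g'(s) = -2s + 5.
N(s) = s·g'(s) - g(s) = s·(-2s + 5) - (-s^2 + 5s + 5) = -s^2 - 5.
N(-3) = -14.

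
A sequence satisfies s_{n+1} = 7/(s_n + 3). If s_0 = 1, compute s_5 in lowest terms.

2716/1759

s_1 = 7/(1 + 3) = 7/4.
s_2 = 7/(7/4 + 3) = 28/19.
s_3 = 7/(28/19 + 3) = 133/85.
s_4 = 7/(133/85 + 3) = 595/388.
s_5 = 7/(595/388 + 3) = 2716/1759.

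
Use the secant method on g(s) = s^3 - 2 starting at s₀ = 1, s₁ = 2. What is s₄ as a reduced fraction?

989312/782041

g(1) = -1, g(2) = 6. s₂ = 2 - 6·(2 - 1)/(6 - (-1)) = 8/7.
g(2) = 6, g(8/7) = -174/343. s₃ = (8/7) - (-174/343)·((8/7) - 2)/((-174/343) - 6) = 75/62.
g(8/7) = -174/343, g(75/62) = -54781/238328. s₄ = (75/62) - (-54781/238328)·((75/62) - (8/7))/((-54781/238328) - (-174/343)) = 989312/782041.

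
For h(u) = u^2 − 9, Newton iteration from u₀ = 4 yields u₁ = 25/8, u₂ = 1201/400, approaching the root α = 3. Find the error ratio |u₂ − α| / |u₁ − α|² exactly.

4/25

u₁ − α = 25/8 − 3 = 1/8, so |u₁ − α| = 1/8.
u₂ − α = 1201/400 − 3 = 1/400, so |u₂ − α| = 1/400.
|u₁ − α|² = 1/64.
Ratio = (1/400) / (1/64) = 4/25.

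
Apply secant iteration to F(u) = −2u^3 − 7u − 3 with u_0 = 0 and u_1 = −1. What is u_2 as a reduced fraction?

F(0) = −3, F(−1) = 6. u_2 = (−1) − 6·((−1) − 0)/(6 − (−3)) = −1/3.

−1/3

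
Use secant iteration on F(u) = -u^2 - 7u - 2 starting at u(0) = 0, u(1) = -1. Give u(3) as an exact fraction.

-5/17

F(0) = -2, F(-1) = 4. u(2) = (-1) - 4·((-1) - 0)/(4 - (-2)) = -1/3.
F(-1) = 4, F(-1/3) = 2/9. u(3) = (-1/3) - (2/9)·((-1/3) - (-1))/((2/9) - 4) = -5/17.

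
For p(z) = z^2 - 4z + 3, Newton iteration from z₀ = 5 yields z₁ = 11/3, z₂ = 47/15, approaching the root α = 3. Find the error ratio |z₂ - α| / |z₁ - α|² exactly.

z₁ - α = 11/3 - 3 = 2/3, so |z₁ - α| = 2/3.
z₂ - α = 47/15 - 3 = 2/15, so |z₂ - α| = 2/15.
|z₁ - α|² = 4/9.
Ratio = (2/15) / (4/9) = 3/10.

3/10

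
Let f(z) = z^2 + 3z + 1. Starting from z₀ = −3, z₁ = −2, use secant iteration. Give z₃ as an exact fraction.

f(−3) = 1, f(−2) = −1. z₂ = (−2) − (−1)·((−2) − (−3))/((−1) − 1) = −5/2.
f(−2) = −1, f(−5/2) = −1/4. z₃ = (−5/2) − (−1/4)·((−5/2) − (−2))/((−1/4) − (−1)) = −8/3.

−8/3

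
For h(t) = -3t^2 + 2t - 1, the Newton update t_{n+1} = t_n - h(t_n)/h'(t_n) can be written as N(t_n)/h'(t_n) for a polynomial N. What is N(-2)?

-11

h'(t) = -6t + 2.
N(t) = t·h'(t) - h(t) = t·(-6t + 2) - (-3t^2 + 2t - 1) = -3t^2 + 1.
N(-2) = -11.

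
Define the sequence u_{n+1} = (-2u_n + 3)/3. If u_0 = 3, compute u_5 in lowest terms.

23/81

u_1 = (-2·3 + 3)/3 = -1.
u_2 = (-2·(-1) + 3)/3 = 5/3.
u_3 = (-2·(5/3) + 3)/3 = -1/9.
u_4 = (-2·(-1/9) + 3)/3 = 29/27.
u_5 = (-2·(29/27) + 3)/3 = 23/81.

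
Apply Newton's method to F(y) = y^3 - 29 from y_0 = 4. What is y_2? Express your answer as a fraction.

F'(y) = 3y^2.
F(4) = 35, F'(4) = 48, so y_1 = 4 - 35/48 = 157/48.
F(157/48) = 662725/110592, F'(157/48) = 24649/768, so y_2 = (157/48) - (662725/110592)/(24649/768) = 5473477/1774728.

5473477/1774728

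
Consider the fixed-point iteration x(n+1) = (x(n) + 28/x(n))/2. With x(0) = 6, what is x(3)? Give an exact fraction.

x(1) = (6 + 28/6)/2 = 16/3.
x(2) = (16/3 + 28/(16/3))/2 = 127/24.
x(3) = (127/24 + 28/(127/24))/2 = 32257/6096.

32257/6096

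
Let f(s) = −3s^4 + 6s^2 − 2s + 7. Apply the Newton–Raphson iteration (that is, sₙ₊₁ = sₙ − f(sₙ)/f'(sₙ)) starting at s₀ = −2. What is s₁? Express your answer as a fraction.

f'(s) = −12s^3 + 12s − 2.
f(−2) = −13, f'(−2) = 70, so s₁ = (−2) − (−13)/70 = −127/70.

−127/70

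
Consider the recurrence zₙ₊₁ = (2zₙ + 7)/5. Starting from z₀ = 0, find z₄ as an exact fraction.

1421/625

z₁ = (2·0 + 7)/5 = 7/5.
z₂ = (2·(7/5) + 7)/5 = 49/25.
z₃ = (2·(49/25) + 7)/5 = 273/125.
z₄ = (2·(273/125) + 7)/5 = 1421/625.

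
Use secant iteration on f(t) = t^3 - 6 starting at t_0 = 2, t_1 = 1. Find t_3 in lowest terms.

522/277

f(2) = 2, f(1) = -5. t_2 = 1 - (-5)·(1 - 2)/((-5) - 2) = 12/7.
f(1) = -5, f(12/7) = -330/343. t_3 = (12/7) - (-330/343)·((12/7) - 1)/((-330/343) - (-5)) = 522/277.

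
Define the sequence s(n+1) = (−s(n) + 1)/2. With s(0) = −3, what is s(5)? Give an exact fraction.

s(1) = (−(−3) + 1)/2 = 2.
s(2) = (−2 + 1)/2 = −1/2.
s(3) = (−(−1/2) + 1)/2 = 3/4.
s(4) = (−(3/4) + 1)/2 = 1/8.
s(5) = (−(1/8) + 1)/2 = 7/16.

7/16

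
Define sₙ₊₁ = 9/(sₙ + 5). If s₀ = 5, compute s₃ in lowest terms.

531/385

s₁ = 9/(5 + 5) = 9/10.
s₂ = 9/(9/10 + 5) = 90/59.
s₃ = 9/(90/59 + 5) = 531/385.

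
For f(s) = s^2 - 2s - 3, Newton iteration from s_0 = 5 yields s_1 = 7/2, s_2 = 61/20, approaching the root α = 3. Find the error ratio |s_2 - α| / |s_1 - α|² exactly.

s_1 - α = 7/2 - 3 = 1/2, so |s_1 - α| = 1/2.
s_2 - α = 61/20 - 3 = 1/20, so |s_2 - α| = 1/20.
|s_1 - α|² = 1/4.
Ratio = (1/20) / (1/4) = 1/5.

1/5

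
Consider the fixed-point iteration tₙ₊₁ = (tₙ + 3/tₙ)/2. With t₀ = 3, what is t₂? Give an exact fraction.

7/4

t₁ = (3 + 3/3)/2 = 2.
t₂ = (2 + 3/2)/2 = 7/4.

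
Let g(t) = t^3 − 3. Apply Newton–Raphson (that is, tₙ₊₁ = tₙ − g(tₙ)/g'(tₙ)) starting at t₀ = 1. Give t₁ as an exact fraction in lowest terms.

g'(t) = 3t^2.
g(1) = −2, g'(1) = 3, so t₁ = 1 − (−2)/3 = 5/3.

5/3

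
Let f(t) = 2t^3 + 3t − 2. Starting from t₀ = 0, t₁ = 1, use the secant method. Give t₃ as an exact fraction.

f(0) = −2, f(1) = 3. t₂ = 1 − 3·(1 − 0)/(3 − (−2)) = 2/5.
f(1) = 3, f(2/5) = −84/125. t₃ = (2/5) − (−84/125)·((2/5) − 1)/((−84/125) − 3) = 26/51.

26/51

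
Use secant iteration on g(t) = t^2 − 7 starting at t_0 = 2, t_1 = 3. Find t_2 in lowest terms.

g(2) = −3, g(3) = 2. t_2 = 3 − 2·(3 − 2)/(2 − (−3)) = 13/5.

13/5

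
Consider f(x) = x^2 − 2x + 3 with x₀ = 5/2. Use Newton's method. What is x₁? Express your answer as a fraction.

f'(x) = 2x − 2.
f(5/2) = 17/4, f'(5/2) = 3, so x₁ = (5/2) − (17/4)/3 = 13/12.

13/12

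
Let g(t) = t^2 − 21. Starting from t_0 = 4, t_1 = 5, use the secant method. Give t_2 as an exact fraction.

g(4) = −5, g(5) = 4. t_2 = 5 − 4·(5 − 4)/(4 − (−5)) = 41/9.

41/9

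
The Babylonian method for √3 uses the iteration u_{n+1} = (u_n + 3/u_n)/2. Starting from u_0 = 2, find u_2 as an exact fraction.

97/56

u_1 = (2 + 3/2)/2 = 7/4.
u_2 = (7/4 + 3/(7/4))/2 = 97/56.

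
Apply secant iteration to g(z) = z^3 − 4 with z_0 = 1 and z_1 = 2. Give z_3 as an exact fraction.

g(1) = −3, g(2) = 4. z_2 = 2 − 4·(2 − 1)/(4 − (−3)) = 10/7.
g(2) = 4, g(10/7) = −372/343. z_3 = (10/7) − (−372/343)·((10/7) − 2)/((−372/343) − 4) = 169/109.

169/109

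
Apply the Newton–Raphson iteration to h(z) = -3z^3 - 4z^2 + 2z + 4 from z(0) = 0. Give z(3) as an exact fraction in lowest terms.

-1082/891

h'(z) = -9z^2 - 8z + 2.
h(0) = 4, h'(0) = 2, so z(1) = 0 - 4/2 = -2.
h(-2) = 8, h'(-2) = -18, so z(2) = (-2) - 8/(-18) = -14/9.
h(-14/9) = 608/243, h'(-14/9) = -22/3, so z(3) = (-14/9) - (608/243)/(-22/3) = -1082/891.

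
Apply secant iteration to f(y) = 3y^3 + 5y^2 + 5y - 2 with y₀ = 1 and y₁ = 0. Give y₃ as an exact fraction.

338/987

f(1) = 11, f(0) = -2. y₂ = 0 - (-2)·(0 - 1)/((-2) - 11) = 2/13.
f(0) = -2, f(2/13) = -2420/2197. y₃ = (2/13) - (-2420/2197)·((2/13) - 0)/((-2420/2197) - (-2)) = 338/987.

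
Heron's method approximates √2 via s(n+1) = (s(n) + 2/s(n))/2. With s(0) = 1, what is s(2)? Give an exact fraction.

s(1) = (1 + 2/1)/2 = 3/2.
s(2) = (3/2 + 2/(3/2))/2 = 17/12.

17/12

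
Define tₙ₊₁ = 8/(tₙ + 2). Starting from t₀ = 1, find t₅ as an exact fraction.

108/53

t₁ = 8/(1 + 2) = 8/3.
t₂ = 8/(8/3 + 2) = 12/7.
t₃ = 8/(12/7 + 2) = 28/13.
t₄ = 8/(28/13 + 2) = 52/27.
t₅ = 8/(52/27 + 2) = 108/53.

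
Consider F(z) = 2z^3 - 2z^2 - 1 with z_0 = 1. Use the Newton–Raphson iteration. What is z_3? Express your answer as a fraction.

187/144

F'(z) = 6z^2 - 4z.
F(1) = -1, F'(1) = 2, so z_1 = 1 - (-1)/2 = 3/2.
F(3/2) = 5/4, F'(3/2) = 15/2, so z_2 = (3/2) - (5/4)/(15/2) = 4/3.
F(4/3) = 5/27, F'(4/3) = 16/3, so z_3 = (4/3) - (5/27)/(16/3) = 187/144.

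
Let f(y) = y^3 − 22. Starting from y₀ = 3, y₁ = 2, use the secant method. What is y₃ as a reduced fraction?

f(3) = 5, f(2) = −14. y₂ = 2 − (−14)·(2 − 3)/((−14) − 5) = 52/19.
f(2) = −14, f(52/19) = −10290/6859. y₃ = (52/19) − (−10290/6859)·((52/19) − 2)/((−10290/6859) − (−14)) = 8651/3062.

8651/3062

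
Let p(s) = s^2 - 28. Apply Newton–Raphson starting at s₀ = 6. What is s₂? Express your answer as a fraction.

127/24

p'(s) = 2s.
p(6) = 8, p'(6) = 12, so s₁ = 6 - 8/12 = 16/3.
p(16/3) = 4/9, p'(16/3) = 32/3, so s₂ = (16/3) - (4/9)/(32/3) = 127/24.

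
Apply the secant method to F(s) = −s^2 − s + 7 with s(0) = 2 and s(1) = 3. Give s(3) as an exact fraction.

81/37

F(2) = 1, F(3) = −5. s(2) = 3 − (−5)·(3 − 2)/((−5) − 1) = 13/6.
F(3) = −5, F(13/6) = 5/36. s(3) = (13/6) − (5/36)·((13/6) − 3)/((5/36) − (−5)) = 81/37.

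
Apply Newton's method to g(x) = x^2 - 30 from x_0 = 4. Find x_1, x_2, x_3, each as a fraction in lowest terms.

g'(x) = 2x.
g(4) = -14, g'(4) = 8, so x_1 = 4 - (-14)/8 = 23/4.
g(23/4) = 49/16, g'(23/4) = 23/2, so x_2 = (23/4) - (49/16)/(23/2) = 1009/184.
g(1009/184) = 2401/33856, g'(1009/184) = 1009/92, so x_3 = (1009/184) - (2401/33856)/(1009/92) = 2033761/371312.

x_1 = 23/4, x_2 = 1009/184, x_3 = 2033761/371312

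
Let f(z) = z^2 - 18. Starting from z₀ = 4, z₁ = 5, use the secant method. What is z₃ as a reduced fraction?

f(4) = -2, f(5) = 7. z₂ = 5 - 7·(5 - 4)/(7 - (-2)) = 38/9.
f(5) = 7, f(38/9) = -14/81. z₃ = (38/9) - (-14/81)·((38/9) - 5)/((-14/81) - 7) = 352/83.

352/83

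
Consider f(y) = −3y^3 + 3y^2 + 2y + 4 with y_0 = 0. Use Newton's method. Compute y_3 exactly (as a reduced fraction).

f'(y) = −9y^2 + 6y + 2.
f(0) = 4, f'(0) = 2, so y_1 = 0 − 4/2 = −2.
f(−2) = 36, f'(−2) = −46, so y_2 = (−2) − 36/(−46) = −28/23.
f(−28/23) = 138996/12167, f'(−28/23) = −9862/529, so y_3 = (−28/23) − (138996/12167)/(−9862/529) = −68570/113413.

−68570/113413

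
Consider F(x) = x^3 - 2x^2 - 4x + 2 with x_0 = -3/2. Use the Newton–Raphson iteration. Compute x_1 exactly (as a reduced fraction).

-53/35

F'(x) = 3x^2 - 4x - 4.
F(-3/2) = 1/8, F'(-3/2) = 35/4, so x_1 = (-3/2) - (1/8)/(35/4) = -53/35.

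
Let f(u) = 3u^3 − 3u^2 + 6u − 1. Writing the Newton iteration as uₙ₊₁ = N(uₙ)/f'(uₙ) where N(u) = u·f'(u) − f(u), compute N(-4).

f'(u) = 9u^2 − 6u + 6.
N(u) = u·f'(u) − f(u) = u·(9u^2 − 6u + 6) − (3u^3 − 3u^2 + 6u − 1) = 6u^3 − 3u^2 + 1.
N(-4) = −431.

−431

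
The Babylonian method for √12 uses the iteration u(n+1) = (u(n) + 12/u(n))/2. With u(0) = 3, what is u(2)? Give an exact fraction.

97/28

u(1) = (3 + 12/3)/2 = 7/2.
u(2) = (7/2 + 12/(7/2))/2 = 97/28.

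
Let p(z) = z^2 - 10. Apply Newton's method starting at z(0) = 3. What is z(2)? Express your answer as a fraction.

p'(z) = 2z.
p(3) = -1, p'(3) = 6, so z(1) = 3 - (-1)/6 = 19/6.
p(19/6) = 1/36, p'(19/6) = 19/3, so z(2) = (19/6) - (1/36)/(19/3) = 721/228.

721/228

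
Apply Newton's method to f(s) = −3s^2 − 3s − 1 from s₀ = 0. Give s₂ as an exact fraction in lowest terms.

f'(s) = −6s − 3.
f(0) = −1, f'(0) = −3, so s₁ = 0 − (−1)/(−3) = −1/3.
f(−1/3) = −1/3, f'(−1/3) = −1, so s₂ = (−1/3) − (−1/3)/(−1) = −2/3.

−2/3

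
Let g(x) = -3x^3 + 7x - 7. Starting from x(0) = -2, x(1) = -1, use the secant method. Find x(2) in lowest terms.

-25/14

g(-2) = 3, g(-1) = -11. x(2) = (-1) - (-11)·((-1) - (-2))/((-11) - 3) = -25/14.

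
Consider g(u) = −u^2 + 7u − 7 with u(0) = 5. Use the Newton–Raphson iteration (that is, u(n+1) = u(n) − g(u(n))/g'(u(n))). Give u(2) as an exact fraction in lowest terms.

g'(u) = −2u + 7.
g(5) = 3, g'(5) = −3, so u(1) = 5 − 3/(−3) = 6.
g(6) = −1, g'(6) = −5, so u(2) = 6 − (−1)/(−5) = 29/5.

29/5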